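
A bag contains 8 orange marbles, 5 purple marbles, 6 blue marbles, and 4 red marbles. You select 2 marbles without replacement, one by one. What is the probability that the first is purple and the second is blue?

15/253

Each draw changes the counts, so multiply the conditional probabilities along the sequence:
P = 5/23 × 6/22 = 30/506 = 15/253.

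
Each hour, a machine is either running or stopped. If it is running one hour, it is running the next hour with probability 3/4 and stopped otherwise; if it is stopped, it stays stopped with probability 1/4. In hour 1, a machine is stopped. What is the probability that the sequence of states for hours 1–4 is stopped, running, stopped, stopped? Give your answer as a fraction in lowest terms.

3/64

Hour 1 is given. For each transition, use the conditional probability from the current state:
P(running | stopped) = 3/4; P(stopped | running) = 1/4; P(stopped | stopped) = 1/4.
P = 3/4 × 1/4 × 1/4 = 3/64.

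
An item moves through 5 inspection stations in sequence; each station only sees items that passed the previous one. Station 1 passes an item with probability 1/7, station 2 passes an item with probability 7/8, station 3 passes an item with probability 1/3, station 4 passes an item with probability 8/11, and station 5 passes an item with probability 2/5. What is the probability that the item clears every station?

Multiplying along the chain,
P = 1/7 × 7/8 × 1/3 × 8/11 × 2/5 = 112/9240 = 2/165.

2/165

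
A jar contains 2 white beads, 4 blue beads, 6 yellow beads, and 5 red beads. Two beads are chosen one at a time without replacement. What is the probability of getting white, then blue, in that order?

1/34

Each draw changes the counts, so multiply the conditional probabilities along the sequence:
P = 2/17 × 4/16 = 8/272 = 1/34.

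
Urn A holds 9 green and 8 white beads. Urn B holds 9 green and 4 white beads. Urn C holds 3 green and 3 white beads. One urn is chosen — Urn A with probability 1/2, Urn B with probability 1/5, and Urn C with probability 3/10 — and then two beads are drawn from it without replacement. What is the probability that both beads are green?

6291/22100

From Urn A: P(both green) = (9/17)(8/16) = 9/34.
From Urn B: P(both green) = (9/13)(8/12) = 6/13.
From Urn C: P(both green) = (3/6)(2/5) = 1/5.
Total probability = (1/2)(9/34) + (1/5)(6/13) + (3/10)(1/5) = 6291/22100.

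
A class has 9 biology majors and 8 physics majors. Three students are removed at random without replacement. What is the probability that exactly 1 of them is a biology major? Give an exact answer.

One ordering (a biology major drawn first) has probability 9/17 × 8/16 × 7/15 = 504/4080 = 21/170.
There are C(3,1) = 3 such orderings, each equally likely, so P = 3 × 21/170 = 63/170.

63/170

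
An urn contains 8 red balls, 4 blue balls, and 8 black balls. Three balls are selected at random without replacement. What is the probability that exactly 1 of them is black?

One ordering (black drawn first) has probability 8/20 × 12/19 × 11/18 = 1056/6840 = 44/285.
There are C(3,1) = 3 such orderings, each equally likely, so P = 3 × 44/285 = 44/95.

44/95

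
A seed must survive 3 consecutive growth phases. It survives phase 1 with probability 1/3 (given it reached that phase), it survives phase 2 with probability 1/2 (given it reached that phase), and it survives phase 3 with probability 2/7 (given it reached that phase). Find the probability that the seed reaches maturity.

1/21

Each stage is reached only if all earlier stages succeed, so
P = 1/3 × 1/2 × 2/7 = 2/42 = 1/21.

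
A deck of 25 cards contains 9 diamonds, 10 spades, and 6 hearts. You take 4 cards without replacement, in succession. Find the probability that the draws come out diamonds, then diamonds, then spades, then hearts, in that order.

18/1265

Each draw changes the counts, so multiply the conditional probabilities along the sequence:
P = 9/25 × 8/24 × 10/23 × 6/22 = 4320/303600 = 18/1265.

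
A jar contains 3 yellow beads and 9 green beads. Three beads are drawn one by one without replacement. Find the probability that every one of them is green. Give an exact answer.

P(all green) = 9/12 × 8/11 × 7/10 = 504/1320 = 21/55.

21/55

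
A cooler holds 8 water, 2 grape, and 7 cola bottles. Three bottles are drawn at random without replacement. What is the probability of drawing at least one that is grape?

45/136

P(no grape) = 15/17 × 14/16 × 13/15 = 2730/4080 = 91/136.
P(at least one) = 1 − 91/136 = 45/136.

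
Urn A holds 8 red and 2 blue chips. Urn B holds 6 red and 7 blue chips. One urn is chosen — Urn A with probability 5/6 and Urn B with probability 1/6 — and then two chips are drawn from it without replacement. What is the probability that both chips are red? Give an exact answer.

From Urn A: P(both red) = (8/10)(7/9) = 28/45.
From Urn B: P(both red) = (6/13)(5/12) = 5/26.
Total probability = (5/6)(28/45) + (1/6)(5/26) = 773/1404.

773/1404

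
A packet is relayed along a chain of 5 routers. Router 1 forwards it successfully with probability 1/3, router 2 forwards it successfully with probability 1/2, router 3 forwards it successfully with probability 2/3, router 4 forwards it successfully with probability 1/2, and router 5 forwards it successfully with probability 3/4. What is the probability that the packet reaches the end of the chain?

Multiplying along the chain,
P = 1/3 × 1/2 × 2/3 × 1/2 × 3/4 = 6/144 = 1/24.

1/24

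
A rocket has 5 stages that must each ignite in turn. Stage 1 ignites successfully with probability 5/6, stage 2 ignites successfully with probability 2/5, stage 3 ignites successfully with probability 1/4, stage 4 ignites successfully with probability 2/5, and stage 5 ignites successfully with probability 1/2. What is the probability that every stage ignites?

Multiplying along the chain,
P = 5/6 × 2/5 × 1/4 × 2/5 × 1/2 = 20/1200 = 1/60.

1/60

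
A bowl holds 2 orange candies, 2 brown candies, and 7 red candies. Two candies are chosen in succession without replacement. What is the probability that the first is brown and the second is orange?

Each draw changes the counts, so multiply the conditional probabilities along the sequence:
P = 2/11 × 2/10 = 4/110 = 2/55.

2/55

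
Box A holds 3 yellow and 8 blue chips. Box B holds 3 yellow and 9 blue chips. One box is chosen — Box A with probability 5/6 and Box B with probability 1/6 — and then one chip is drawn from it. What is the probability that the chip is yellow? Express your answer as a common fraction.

71/264

From Box A: P(yellow) = 3/11.
From Box B: P(yellow) = 3/12.
Total probability = (5/6)(3/11) + (1/6)(3/12) = 71/264.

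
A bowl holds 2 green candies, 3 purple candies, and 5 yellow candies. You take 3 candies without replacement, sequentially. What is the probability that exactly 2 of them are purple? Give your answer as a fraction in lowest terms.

7/40

One ordering (purple drawn first) has probability 3/10 × 2/9 × 7/8 = 42/720 = 7/120.
There are C(3,2) = 3 such orderings, each equally likely, so P = 3 × 7/120 = 7/40.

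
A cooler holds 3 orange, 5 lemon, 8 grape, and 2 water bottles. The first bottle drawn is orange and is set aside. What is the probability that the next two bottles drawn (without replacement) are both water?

1/136

With the first bottle removed, 2 water remain out of 17.
P = 2/17 × 1/16 = 2/272 = 1/136.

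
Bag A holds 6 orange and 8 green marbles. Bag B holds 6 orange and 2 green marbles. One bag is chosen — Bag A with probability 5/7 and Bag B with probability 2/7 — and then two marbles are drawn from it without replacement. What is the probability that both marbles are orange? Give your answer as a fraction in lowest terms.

From Bag A: P(both orange) = (6/14)(5/13) = 15/91.
From Bag B: P(both orange) = (6/8)(5/7) = 15/28.
Total probability = (5/7)(15/91) + (2/7)(15/28) = 345/1274.

345/1274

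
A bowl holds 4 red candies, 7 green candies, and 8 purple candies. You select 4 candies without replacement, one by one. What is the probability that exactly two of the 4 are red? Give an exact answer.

105/646

One ordering (red drawn first) has probability 4/19 × 3/18 × 15/17 × 14/16 = 2520/93024 = 35/1292.
There are C(4,2) = 6 such orderings, each equally likely, so P = 6 × 35/1292 = 105/646.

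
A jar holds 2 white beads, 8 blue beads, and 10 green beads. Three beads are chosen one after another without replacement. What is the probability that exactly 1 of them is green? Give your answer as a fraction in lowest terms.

15/38

One ordering (green drawn first) has probability 10/20 × 10/19 × 9/18 = 900/6840 = 5/38.
There are C(3,1) = 3 such orderings, each equally likely, so P = 3 × 5/38 = 15/38.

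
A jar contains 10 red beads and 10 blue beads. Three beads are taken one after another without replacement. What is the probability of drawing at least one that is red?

17/19

P(no red) = 10/20 × 9/19 × 8/18 = 720/6840 = 2/19.
P(at least one) = 1 − 2/19 = 17/19.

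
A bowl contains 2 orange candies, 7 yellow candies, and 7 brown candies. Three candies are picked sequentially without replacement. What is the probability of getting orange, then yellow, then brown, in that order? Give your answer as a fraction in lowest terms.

7/240

Chain rule:
P = 2/16 × 7/15 × 7/14 = 98/3360 = 7/240.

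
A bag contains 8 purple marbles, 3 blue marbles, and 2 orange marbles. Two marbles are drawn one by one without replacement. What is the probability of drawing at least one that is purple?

P(no purple) = 5/13 × 4/12 = 20/156 = 5/39.
P(at least one) = 1 − 5/39 = 34/39.

34/39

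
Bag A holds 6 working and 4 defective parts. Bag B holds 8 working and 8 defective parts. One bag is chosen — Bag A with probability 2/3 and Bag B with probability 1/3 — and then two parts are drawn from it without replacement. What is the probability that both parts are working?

From Bag A: P(both working) = (6/10)(5/9) = 1/3.
From Bag B: P(both working) = (8/16)(7/15) = 7/30.
Total probability = (2/3)(1/3) + (1/3)(7/30) = 3/10.

3/10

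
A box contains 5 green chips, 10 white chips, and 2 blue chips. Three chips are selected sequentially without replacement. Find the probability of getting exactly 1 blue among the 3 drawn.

One ordering (blue drawn first) has probability 2/17 × 15/16 × 14/15 = 420/4080 = 7/68.
There are C(3,1) = 3 such orderings, each equally likely, so P = 3 × 7/68 = 21/68.

21/68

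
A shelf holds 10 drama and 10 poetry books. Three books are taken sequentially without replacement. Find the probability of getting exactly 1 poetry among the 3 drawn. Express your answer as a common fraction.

15/38

One ordering (poetry drawn first) has probability 10/20 × 10/19 × 9/18 = 900/6840 = 5/38.
There are C(3,1) = 3 such orderings, each equally likely, so P = 3 × 5/38 = 15/38.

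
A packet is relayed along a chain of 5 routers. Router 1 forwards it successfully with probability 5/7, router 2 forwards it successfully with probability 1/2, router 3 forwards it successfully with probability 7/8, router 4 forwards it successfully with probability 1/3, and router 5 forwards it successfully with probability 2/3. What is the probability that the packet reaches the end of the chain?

Multiplying along the chain,
P = 5/7 × 1/2 × 7/8 × 1/3 × 2/3 = 70/1008 = 5/72.

5/72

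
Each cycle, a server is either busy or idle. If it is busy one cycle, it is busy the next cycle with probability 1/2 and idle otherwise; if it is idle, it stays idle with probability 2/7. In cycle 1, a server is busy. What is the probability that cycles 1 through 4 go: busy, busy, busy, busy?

Cycle 1 is given. For each transition, use the conditional probability from the current state:
P(busy | busy) = 1/2; P(busy | busy) = 1/2; P(busy | busy) = 1/2.
P = 1/2 × 1/2 × 1/2 = 1/8.

1/8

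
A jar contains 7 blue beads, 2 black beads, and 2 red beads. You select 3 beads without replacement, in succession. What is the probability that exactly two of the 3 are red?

3/55

One ordering (red drawn first) has probability 2/11 × 1/10 × 9/9 = 18/990 = 1/55.
There are C(3,2) = 3 such orderings, each equally likely, so P = 3 × 1/55 = 3/55.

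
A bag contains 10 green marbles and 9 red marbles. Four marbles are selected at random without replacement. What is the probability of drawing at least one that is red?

611/646

P(no red) = 10/19 × 9/18 × 8/17 × 7/16 = 5040/93024 = 35/646.
P(at least one) = 1 − 35/646 = 611/646.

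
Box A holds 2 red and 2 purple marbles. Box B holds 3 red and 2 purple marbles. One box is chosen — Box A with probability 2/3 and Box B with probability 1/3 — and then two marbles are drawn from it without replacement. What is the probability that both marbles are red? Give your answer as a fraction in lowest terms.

From Box A: P(both red) = (2/4)(1/3) = 1/6.
From Box B: P(both red) = (3/5)(2/4) = 3/10.
Total probability = (2/3)(1/6) + (1/3)(3/10) = 19/90.

19/90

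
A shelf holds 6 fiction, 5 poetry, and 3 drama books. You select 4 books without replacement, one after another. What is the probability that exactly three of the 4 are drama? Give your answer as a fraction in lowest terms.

One ordering (drama drawn first) has probability 3/14 × 2/13 × 1/12 × 11/11 = 66/24024 = 1/364.
There are C(4,3) = 4 such orderings, each equally likely, so P = 4 × 1/364 = 1/91.

1/91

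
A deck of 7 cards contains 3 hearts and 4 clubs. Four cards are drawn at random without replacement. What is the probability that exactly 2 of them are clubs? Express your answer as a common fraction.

18/35

One ordering (clubs drawn first) has probability 4/7 × 3/6 × 3/5 × 2/4 = 72/840 = 3/35.
There are C(4,2) = 6 such orderings, each equally likely, so P = 6 × 3/35 = 18/35.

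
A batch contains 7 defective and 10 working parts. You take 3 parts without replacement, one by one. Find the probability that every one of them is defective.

P = 7/17 × 6/16 × 5/15 = 210/4080 = 7/136.

7/136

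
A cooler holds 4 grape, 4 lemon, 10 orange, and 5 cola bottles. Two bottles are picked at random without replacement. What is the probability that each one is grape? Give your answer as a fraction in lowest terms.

P(every draw is grape) = 4/23 × 3/22 = 12/506 = 6/253.

6/253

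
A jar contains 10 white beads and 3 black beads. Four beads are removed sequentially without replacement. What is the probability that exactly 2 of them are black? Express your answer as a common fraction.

One ordering (black drawn first) has probability 3/13 × 2/12 × 10/11 × 9/10 = 540/17160 = 9/286.
There are C(4,2) = 6 such orderings, each equally likely, so P = 6 × 9/286 = 27/143.

27/143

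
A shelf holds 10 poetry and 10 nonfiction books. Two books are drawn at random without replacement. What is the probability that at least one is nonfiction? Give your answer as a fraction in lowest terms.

29/38

P(no nonfiction) = 10/20 × 9/19 = 90/380 = 9/38.
P(at least one) = 1 − 9/38 = 29/38.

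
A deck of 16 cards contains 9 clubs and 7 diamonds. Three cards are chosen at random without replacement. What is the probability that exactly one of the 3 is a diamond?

One ordering (a diamond drawn first) has probability 7/16 × 9/15 × 8/14 = 504/3360 = 3/20.
There are C(3,1) = 3 such orderings, each equally likely, so P = 3 × 3/20 = 9/20.

9/20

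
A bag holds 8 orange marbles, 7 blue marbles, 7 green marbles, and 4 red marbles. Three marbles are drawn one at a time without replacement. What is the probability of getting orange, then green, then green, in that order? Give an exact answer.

Chain rule:
P = 8/26 × 7/25 × 6/24 = 336/15600 = 7/325.

7/325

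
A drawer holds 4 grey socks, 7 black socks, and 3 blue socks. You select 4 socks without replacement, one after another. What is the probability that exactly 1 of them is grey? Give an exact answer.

480/1001

One ordering (grey drawn first) has probability 4/14 × 10/13 × 9/12 × 8/11 = 2880/24024 = 120/1001.
There are C(4,1) = 4 such orderings, each equally likely, so P = 4 × 120/1001 = 480/1001.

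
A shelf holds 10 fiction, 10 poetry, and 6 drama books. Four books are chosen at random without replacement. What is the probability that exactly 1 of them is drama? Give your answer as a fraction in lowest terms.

684/1495

One ordering (drama drawn first) has probability 6/26 × 20/25 × 19/24 × 18/23 = 41040/358800 = 171/1495.
There are C(4,1) = 4 such orderings, each equally likely, so P = 4 × 171/1495 = 684/1495.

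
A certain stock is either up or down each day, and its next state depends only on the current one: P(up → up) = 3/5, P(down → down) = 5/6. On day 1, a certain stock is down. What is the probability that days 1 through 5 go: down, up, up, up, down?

Day 1 is given. For each transition, use the conditional probability from the current state:
P(up | down) = 1/6; P(up | up) = 3/5; P(up | up) = 3/5; P(down | up) = 2/5.
P = 1/6 × 3/5 × 3/5 × 2/5 = 18/750 = 3/125.

3/125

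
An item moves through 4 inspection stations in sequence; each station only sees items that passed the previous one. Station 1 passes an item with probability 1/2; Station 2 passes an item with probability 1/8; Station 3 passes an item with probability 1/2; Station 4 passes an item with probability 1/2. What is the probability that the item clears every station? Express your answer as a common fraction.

1/64

Multiplying along the chain,
P = 1/2 × 1/8 × 1/2 × 1/2 = 1/64.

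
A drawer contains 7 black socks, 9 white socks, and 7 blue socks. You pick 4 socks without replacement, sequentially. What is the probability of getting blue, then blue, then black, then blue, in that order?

Each draw changes the counts, so multiply the conditional probabilities along the sequence:
P = 7/23 × 6/22 × 7/21 × 5/20 = 1470/212520 = 7/1012.

7/1012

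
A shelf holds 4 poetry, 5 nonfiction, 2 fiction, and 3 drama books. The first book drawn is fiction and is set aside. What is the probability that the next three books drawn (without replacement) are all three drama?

1/286

With the first book removed, 3 drama remain out of 13.
P = 3/13 × 2/12 × 1/11 = 6/1716 = 1/286.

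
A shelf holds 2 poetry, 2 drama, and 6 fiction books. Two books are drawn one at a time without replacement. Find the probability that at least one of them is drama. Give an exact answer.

P(no drama) = 8/10 × 7/9 = 56/90 = 28/45.
P(at least one) = 1 − 28/45 = 17/45.

17/45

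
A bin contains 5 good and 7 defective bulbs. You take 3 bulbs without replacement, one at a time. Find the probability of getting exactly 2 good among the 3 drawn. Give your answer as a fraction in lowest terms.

7/22

One ordering (good drawn first) has probability 5/12 × 4/11 × 7/10 = 140/1320 = 7/66.
There are C(3,2) = 3 such orderings, each equally likely, so P = 3 × 7/66 = 7/22.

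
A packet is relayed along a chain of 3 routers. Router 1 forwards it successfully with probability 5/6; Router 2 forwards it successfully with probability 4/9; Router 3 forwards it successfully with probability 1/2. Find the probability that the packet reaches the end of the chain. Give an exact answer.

5/27

Each stage is reached only if all earlier stages succeed, so
P = 5/6 × 4/9 × 1/2 = 20/108 = 5/27.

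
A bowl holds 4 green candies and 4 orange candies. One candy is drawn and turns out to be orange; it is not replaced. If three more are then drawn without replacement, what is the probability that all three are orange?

1/35

After the first draw, 3 of the remaining 7 candies are orange.
P = 3/7 × 2/6 × 1/5 = 6/210 = 1/35.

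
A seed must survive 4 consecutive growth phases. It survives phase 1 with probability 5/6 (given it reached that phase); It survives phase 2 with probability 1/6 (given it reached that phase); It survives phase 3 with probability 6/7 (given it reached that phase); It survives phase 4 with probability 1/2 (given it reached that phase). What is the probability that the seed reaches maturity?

5/84

Multiplying along the chain,
P = 5/6 × 1/6 × 6/7 × 1/2 = 30/504 = 5/84.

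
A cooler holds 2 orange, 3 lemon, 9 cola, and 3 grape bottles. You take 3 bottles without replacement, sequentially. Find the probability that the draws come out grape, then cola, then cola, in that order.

Each draw changes the counts, so multiply the conditional probabilities along the sequence:
P = 3/17 × 9/16 × 8/15 = 216/4080 = 9/170.

9/170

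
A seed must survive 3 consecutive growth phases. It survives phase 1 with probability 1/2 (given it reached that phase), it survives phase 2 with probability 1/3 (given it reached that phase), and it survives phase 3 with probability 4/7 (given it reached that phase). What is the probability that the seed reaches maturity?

Each stage is reached only if all earlier stages succeed, so
P = 1/2 × 1/3 × 4/7 = 4/42 = 2/21.

2/21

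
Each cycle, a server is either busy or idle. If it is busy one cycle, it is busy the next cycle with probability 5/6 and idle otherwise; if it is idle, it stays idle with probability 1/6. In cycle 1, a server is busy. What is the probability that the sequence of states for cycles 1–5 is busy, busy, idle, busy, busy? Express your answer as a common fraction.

125/1296

Cycle 1 is given. For each transition, use the conditional probability from the current state:
P(busy | busy) = 5/6; P(idle | busy) = 1/6; P(busy | idle) = 5/6; P(busy | busy) = 5/6.
P = 5/6 × 1/6 × 5/6 × 5/6 = 125/1296.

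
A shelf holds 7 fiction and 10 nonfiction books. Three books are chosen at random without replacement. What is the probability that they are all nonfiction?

P(every draw is nonfiction) = 10/17 × 9/16 × 8/15 = 720/4080 = 3/17.

3/17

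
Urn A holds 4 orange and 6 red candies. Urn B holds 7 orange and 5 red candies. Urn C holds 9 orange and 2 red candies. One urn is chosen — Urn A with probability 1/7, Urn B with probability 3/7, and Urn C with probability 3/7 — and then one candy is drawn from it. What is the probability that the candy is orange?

1013/1540

From Urn A: P(orange) = 4/10.
From Urn B: P(orange) = 7/12.
From Urn C: P(orange) = 9/11.
Total probability = (1/7)(4/10) + (3/7)(7/12) + (3/7)(9/11) = 1013/1540.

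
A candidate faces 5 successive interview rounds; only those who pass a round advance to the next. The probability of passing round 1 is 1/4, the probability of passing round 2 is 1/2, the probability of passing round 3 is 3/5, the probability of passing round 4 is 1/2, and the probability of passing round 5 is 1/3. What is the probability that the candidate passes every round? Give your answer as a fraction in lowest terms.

Each stage is reached only if all earlier stages succeed, so
P = 1/4 × 1/2 × 3/5 × 1/2 × 1/3 = 3/240 = 1/80.

1/80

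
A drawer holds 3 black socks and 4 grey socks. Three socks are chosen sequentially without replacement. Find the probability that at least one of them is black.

P(no black) = 4/7 × 3/6 × 2/5 = 24/210 = 4/35.
P(at least one) = 1 − 4/35 = 31/35.

31/35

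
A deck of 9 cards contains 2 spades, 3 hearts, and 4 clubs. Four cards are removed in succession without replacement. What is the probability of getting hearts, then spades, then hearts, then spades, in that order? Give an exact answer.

Multiply the probability of each draw given the previous ones:
P = 3/9 × 2/8 × 2/7 × 1/6 = 12/3024 = 1/252.

1/252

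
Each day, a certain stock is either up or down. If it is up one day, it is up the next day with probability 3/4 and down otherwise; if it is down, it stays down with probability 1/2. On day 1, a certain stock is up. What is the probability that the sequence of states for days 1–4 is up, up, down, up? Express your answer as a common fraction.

Day 1 is given. For each transition, use the conditional probability from the current state:
P(up | up) = 3/4; P(down | up) = 1/4; P(up | down) = 1/2.
P = 3/4 × 1/4 × 1/2 = 3/32.

3/32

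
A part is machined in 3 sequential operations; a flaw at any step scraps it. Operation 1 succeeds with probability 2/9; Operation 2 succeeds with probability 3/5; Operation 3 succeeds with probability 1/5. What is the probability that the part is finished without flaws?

2/75

Multiplying along the chain,
P = 2/9 × 3/5 × 1/5 = 6/225 = 2/75.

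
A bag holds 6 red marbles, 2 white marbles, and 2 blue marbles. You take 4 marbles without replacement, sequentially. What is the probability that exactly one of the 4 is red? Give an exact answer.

4/35

One ordering (red drawn first) has probability 6/10 × 4/9 × 3/8 × 2/7 = 144/5040 = 1/35.
There are C(4,1) = 4 such orderings, each equally likely, so P = 4 × 1/35 = 4/35.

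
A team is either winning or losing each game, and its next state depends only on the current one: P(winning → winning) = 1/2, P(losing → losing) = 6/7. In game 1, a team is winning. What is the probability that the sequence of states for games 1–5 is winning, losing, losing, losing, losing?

Game 1 is given. For each transition, use the conditional probability from the current state:
P(losing | winning) = 1/2; P(losing | losing) = 6/7; P(losing | losing) = 6/7; P(losing | losing) = 6/7.
P = 1/2 × 6/7 × 6/7 × 6/7 = 216/686 = 108/343.

108/343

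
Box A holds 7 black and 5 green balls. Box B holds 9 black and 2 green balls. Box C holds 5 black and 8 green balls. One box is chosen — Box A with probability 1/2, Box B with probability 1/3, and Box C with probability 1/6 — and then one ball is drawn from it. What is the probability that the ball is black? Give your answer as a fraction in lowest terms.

719/1144

From Box A: P(black) = 7/12.
From Box B: P(black) = 9/11.
From Box C: P(black) = 5/13.
Total probability = (1/2)(7/12) + (1/3)(9/11) + (1/6)(5/13) = 719/1144.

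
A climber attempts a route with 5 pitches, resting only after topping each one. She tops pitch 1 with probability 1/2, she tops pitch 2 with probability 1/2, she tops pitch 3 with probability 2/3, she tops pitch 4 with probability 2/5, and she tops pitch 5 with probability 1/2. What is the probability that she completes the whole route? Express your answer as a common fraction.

The events are sequential, so multiply the conditional probabilities:
P = 1/2 × 1/2 × 2/3 × 2/5 × 1/2 = 4/120 = 1/30.

1/30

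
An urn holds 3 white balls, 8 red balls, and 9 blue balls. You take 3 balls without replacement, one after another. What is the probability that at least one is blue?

65/76

P(no blue) = 11/20 × 10/19 × 9/18 = 990/6840 = 11/76.
P(at least one) = 1 − 11/76 = 65/76.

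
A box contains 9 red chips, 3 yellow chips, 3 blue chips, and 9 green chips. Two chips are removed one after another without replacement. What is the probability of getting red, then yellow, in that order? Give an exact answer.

9/184

Chain rule:
P = 9/24 × 3/23 = 27/552 = 9/184.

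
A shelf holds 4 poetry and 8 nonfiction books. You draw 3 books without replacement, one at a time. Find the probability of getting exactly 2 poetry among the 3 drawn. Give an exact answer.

One ordering (poetry drawn first) has probability 4/12 × 3/11 × 8/10 = 96/1320 = 4/55.
There are C(3,2) = 3 such orderings, each equally likely, so P = 3 × 4/55 = 12/55.

12/55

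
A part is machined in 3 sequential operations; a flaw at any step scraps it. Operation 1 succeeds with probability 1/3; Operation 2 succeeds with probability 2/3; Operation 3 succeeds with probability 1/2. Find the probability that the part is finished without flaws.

The events are sequential, so multiply the conditional probabilities:
P = 1/3 × 2/3 × 1/2 = 2/18 = 1/9.

1/9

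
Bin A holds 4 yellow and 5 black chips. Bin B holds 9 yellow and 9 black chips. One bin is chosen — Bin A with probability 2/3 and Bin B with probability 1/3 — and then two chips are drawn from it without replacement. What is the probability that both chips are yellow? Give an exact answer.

From Bin A: P(both yellow) = (4/9)(3/8) = 1/6.
From Bin B: P(both yellow) = (9/18)(8/17) = 4/17.
Total probability = (2/3)(1/6) + (1/3)(4/17) = 29/153.

29/153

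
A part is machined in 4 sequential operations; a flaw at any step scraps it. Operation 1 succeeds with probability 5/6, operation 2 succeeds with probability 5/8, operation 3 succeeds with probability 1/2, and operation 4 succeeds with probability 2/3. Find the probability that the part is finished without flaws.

25/144

Each stage is reached only if all earlier stages succeed, so
P = 5/6 × 5/8 × 1/2 × 2/3 = 50/288 = 25/144.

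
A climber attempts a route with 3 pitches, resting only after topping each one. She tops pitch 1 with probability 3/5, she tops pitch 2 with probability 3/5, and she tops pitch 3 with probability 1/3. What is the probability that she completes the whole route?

Multiplying along the chain,
P = 3/5 × 3/5 × 1/3 = 9/75 = 3/25.

3/25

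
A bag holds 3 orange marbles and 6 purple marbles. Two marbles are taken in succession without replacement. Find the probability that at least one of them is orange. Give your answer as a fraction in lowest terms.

P(no orange) = 6/9 × 5/8 = 30/72 = 5/12.
P(at least one) = 1 − 5/12 = 7/12.

7/12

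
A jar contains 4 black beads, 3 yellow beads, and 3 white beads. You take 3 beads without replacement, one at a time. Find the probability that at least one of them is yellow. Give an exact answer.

17/24

P(no yellow) = 7/10 × 6/9 × 5/8 = 210/720 = 7/24.
P(at least one) = 1 − 7/24 = 17/24.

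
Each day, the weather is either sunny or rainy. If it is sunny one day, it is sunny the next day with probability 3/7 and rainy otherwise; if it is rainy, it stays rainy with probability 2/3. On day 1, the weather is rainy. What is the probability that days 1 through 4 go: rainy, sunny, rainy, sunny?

4/63

Day 1 is given. For each transition, use the conditional probability from the current state:
P(sunny | rainy) = 1/3; P(rainy | sunny) = 4/7; P(sunny | rainy) = 1/3.
P = 1/3 × 4/7 × 1/3 = 4/63.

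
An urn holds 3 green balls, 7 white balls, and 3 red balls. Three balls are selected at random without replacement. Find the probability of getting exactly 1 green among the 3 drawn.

One ordering (green drawn first) has probability 3/13 × 10/12 × 9/11 = 270/1716 = 45/286.
There are C(3,1) = 3 such orderings, each equally likely, so P = 3 × 45/286 = 135/286.

135/286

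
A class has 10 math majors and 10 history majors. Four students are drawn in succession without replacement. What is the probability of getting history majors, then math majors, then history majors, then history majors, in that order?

Multiply the probability of each draw given the previous ones:
P = 10/20 × 10/19 × 9/18 × 8/17 = 7200/116280 = 20/323.

20/323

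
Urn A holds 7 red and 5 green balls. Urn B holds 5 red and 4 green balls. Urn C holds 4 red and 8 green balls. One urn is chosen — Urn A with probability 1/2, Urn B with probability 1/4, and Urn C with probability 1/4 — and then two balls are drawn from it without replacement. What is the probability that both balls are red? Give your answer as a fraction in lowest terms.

199/792

From Urn A: P(both red) = (7/12)(6/11) = 7/22.
From Urn B: P(both red) = (5/9)(4/8) = 5/18.
From Urn C: P(both red) = (4/12)(3/11) = 1/11.
Total probability = (1/2)(7/22) + (1/4)(5/18) + (1/4)(1/11) = 199/792.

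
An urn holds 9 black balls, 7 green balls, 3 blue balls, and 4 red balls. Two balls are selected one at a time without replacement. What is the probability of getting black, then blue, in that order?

27/506

Each draw changes the counts, so multiply the conditional probabilities along the sequence:
P = 9/23 × 3/22 = 27/506.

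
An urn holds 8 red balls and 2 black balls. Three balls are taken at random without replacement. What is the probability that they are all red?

7/15

P(every draw is red) = 8/10 × 7/9 × 6/8 = 336/720 = 7/15.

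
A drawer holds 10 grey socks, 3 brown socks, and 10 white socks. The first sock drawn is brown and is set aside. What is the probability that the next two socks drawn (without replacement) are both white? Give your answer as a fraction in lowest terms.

After the first draw, 10 of the remaining 22 socks are white.
P = 10/22 × 9/21 = 90/462 = 15/77.

15/77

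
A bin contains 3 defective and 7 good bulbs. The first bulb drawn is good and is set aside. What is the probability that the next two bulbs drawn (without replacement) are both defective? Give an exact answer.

After the first draw, 3 of the remaining 9 bulbs are defective.
P = 3/9 × 2/8 = 6/72 = 1/12.

1/12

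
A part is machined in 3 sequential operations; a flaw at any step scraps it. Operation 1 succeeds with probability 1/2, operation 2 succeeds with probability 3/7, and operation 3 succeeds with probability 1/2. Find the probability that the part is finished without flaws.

Multiplying along the chain,
P = 1/2 × 3/7 × 1/2 = 3/28.

3/28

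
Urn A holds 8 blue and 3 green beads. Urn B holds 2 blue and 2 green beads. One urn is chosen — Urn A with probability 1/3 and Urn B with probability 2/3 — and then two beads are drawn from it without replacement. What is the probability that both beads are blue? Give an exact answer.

From Urn A: P(both blue) = (8/11)(7/10) = 28/55.
From Urn B: P(both blue) = (2/4)(1/3) = 1/6.
Total probability = (1/3)(28/55) + (2/3)(1/6) = 139/495.

139/495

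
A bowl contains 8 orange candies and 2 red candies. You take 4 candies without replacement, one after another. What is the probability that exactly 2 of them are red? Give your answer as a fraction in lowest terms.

2/15

One ordering (red drawn first) has probability 2/10 × 1/9 × 8/8 × 7/7 = 112/5040 = 1/45.
There are C(4,2) = 6 such orderings, each equally likely, so P = 6 × 1/45 = 2/15.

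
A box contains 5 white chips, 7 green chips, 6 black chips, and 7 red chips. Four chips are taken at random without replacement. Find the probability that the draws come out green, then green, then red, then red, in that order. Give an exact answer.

147/25300

Chain rule:
P = 7/25 × 6/24 × 7/23 × 6/22 = 1764/303600 = 147/25300.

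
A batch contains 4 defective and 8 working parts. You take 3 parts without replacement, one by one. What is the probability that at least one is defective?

41/55

P(no defective) = 8/12 × 7/11 × 6/10 = 336/1320 = 14/55.
P(at least one) = 1 − 14/55 = 41/55.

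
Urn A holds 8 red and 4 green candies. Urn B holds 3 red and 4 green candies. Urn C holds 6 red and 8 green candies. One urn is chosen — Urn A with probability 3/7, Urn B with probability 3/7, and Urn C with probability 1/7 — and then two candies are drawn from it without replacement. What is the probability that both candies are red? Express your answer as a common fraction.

1868/7007

From Urn A: P(both red) = (8/12)(7/11) = 14/33.
From Urn B: P(both red) = (3/7)(2/6) = 1/7.
From Urn C: P(both red) = (6/14)(5/13) = 15/91.
Total probability = (3/7)(14/33) + (3/7)(1/7) + (1/7)(15/91) = 1868/7007.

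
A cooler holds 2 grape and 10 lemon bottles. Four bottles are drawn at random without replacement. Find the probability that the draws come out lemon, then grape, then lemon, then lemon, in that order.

Multiply the probability of each draw given the previous ones:
P = 10/12 × 2/11 × 9/10 × 8/9 = 1440/11880 = 4/33.

4/33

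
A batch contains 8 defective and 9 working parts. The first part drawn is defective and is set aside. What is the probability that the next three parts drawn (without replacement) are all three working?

After the first draw, 9 of the remaining 16 parts are working.
P = 9/16 × 8/15 × 7/14 = 504/3360 = 3/20.

3/20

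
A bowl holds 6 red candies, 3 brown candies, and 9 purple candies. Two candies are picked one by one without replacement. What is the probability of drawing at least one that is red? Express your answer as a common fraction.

29/51

P(no red) = 12/18 × 11/17 = 132/306 = 22/51.
P(at least one) = 1 − 22/51 = 29/51.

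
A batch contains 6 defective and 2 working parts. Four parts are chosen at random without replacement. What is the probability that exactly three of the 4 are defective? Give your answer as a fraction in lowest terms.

One ordering (defective drawn first) has probability 6/8 × 5/7 × 4/6 × 2/5 = 240/1680 = 1/7.
There are C(4,3) = 4 such orderings, each equally likely, so P = 4 × 1/7 = 4/7.

4/7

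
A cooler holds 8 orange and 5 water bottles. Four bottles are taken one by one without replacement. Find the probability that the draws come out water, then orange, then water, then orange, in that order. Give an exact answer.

28/429

Each draw changes the counts, so multiply the conditional probabilities along the sequence:
P = 5/13 × 8/12 × 4/11 × 7/10 = 1120/17160 = 28/429.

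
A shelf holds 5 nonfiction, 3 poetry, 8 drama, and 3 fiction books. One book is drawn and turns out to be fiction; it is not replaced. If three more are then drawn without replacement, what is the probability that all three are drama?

7/102

With the first book removed, 8 drama remain out of 18.
P = 8/18 × 7/17 × 6/16 = 336/4896 = 7/102.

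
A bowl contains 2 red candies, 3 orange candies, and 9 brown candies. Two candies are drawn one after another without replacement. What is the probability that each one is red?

P(all red) = 2/14 × 1/13 = 2/182 = 1/91.

1/91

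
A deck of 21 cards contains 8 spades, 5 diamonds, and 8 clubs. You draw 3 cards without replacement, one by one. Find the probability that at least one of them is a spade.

P(no spades) = 13/21 × 12/20 × 11/19 = 1716/7980 = 143/665.
P(at least one) = 1 − 143/665 = 522/665.

522/665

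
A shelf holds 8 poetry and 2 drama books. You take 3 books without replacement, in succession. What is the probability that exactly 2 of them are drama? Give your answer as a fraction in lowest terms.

1/15

One ordering (drama drawn first) has probability 2/10 × 1/9 × 8/8 = 16/720 = 1/45.
There are C(3,2) = 3 such orderings, each equally likely, so P = 3 × 1/45 = 1/15.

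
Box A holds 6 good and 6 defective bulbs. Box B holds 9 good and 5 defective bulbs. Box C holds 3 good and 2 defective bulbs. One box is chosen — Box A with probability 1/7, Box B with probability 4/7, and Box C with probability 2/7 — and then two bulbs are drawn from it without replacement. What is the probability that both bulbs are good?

From Box A: P(both good) = (6/12)(5/11) = 5/22.
From Box B: P(both good) = (9/14)(8/13) = 36/91.
From Box C: P(both good) = (3/5)(2/4) = 3/10.
Total probability = (1/7)(5/22) + (4/7)(36/91) + (2/7)(3/10) = 24121/70070.

24121/70070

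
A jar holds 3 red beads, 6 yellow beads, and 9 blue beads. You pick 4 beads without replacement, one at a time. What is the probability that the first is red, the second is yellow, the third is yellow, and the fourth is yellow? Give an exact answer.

Chain rule:
P = 3/18 × 6/17 × 5/16 × 4/15 = 360/73440 = 1/204.

1/204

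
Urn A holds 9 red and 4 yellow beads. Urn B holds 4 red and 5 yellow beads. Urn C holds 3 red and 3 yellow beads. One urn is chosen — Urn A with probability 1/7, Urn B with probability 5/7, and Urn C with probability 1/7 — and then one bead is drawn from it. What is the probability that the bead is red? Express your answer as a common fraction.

799/1638

From Urn A: P(red) = 9/13.
From Urn B: P(red) = 4/9.
From Urn C: P(red) = 3/6.
Total probability = (1/7)(9/13) + (5/7)(4/9) + (1/7)(3/6) = 799/1638.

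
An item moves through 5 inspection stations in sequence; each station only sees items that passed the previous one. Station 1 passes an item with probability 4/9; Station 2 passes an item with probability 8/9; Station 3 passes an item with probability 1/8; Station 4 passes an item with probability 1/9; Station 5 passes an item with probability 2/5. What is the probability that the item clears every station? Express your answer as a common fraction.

8/3645

The events are sequential, so multiply the conditional probabilities:
P = 4/9 × 8/9 × 1/8 × 1/9 × 2/5 = 64/29160 = 8/3645.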